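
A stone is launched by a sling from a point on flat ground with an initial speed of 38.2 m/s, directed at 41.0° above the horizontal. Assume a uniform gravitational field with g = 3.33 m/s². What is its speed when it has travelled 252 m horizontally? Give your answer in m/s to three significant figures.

29.1 m/s

Components: vₓ = 38.20 cos 41.0° = 28.83 m/s, v_y0 = 38.20 sin 41.0° = 25.06 m/s.
x = vₓ t ⇒ t = 252/28.83 = 8.741 s.
Vertical velocity there: v_y = v_y0 − g t = 25.06 − 3.33 × 8.741 = −4.046 m/s.
Speed: √(vₓ² + v_y²) = √(28.83² + 4.046²) = 29.11 m/s.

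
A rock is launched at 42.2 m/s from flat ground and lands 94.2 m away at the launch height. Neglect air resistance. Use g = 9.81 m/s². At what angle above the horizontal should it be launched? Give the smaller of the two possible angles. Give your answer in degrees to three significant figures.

15.6°

Level-ground range R = v₀² sin(2θ)/g ⇒ sin(2θ) = gR/v₀² = 9.81 × 94.2 / 42.2² = 0.5189.
2θ = 31.26° or 180° − 31.26° = 148.7°, so θ = 15.63° or 74.37°.
The smaller angle is 15.63°.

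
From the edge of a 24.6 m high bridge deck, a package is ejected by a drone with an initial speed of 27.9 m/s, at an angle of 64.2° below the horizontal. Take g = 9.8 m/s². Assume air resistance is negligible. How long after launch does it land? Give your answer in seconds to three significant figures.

0.841 s

vₓ = 27.90 cos 64.2° = 12.14 m/s; v_y0 = −25.12 m/s (downward).
Vertical motion (up positive, ground at y = 0): 4.900 t² − (−25.12) t − 24.6 = 0, so t = (−25.12 + √(25.12² + 2·9.80·24.6)) / 9.80 = (−25.12 + 33.36) / 9.80 = 0.8413 s.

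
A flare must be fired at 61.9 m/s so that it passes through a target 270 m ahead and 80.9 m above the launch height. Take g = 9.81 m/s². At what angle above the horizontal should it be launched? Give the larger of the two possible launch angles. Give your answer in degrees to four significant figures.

Trajectory: y = x tanθ − g x² (1 + tan²θ)/(2v₀²). With x = 270, y = 80.9, v₀ = 61.9, g = 9.81:
93.32 tan²θ − 270 tanθ + (174.2) = 0.
tanθ = [270 ± √(270² − 4 × 93.32 × (174.2))] / (2 × 93.32) = (270 ± 88.68) / 186.6, giving tanθ = 0.9715 or 1.922.
θ = 44.17° or 62.51°; the larger is 62.51°.

62.51°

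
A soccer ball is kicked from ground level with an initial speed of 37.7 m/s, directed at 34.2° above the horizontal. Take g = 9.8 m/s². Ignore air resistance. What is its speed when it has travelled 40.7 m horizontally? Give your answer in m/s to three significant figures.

32.3 m/s

Components: vₓ = 37.70 cos 34.2° = 31.18 m/s, v_y0 = 37.70 sin 34.2° = 21.19 m/s.
At x = 40.7 m, t = x/vₓ = 40.7/31.18 = 1.305 s.
Vertical velocity there: v_y = v_y0 − g t = 21.19 − 9.80 × 1.305 = 8.399 m/s.
Speed: √(vₓ² + v_y²) = √(31.18² + 8.399²) = 32.29 m/s.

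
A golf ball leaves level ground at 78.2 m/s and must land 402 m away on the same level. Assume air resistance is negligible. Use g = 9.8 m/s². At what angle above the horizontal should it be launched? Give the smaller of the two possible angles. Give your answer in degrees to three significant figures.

From R = (v₀²/g) sin 2θ: sin 2θ = 9.80 × 402 / 6115.2 = 0.6442.
2θ = 40.11° or 180° − 40.11° = 139.9°, so θ = 20.05° or 69.95°.
The smaller angle is 20.05°.

20.1°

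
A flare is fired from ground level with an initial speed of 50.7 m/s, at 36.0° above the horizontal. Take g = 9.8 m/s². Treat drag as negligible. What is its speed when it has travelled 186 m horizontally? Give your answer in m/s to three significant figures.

vₓ = 50.70 cos 36.0° = 41.02 m/s; v_y0 = 50.70 sin 36.0° = 29.80 m/s.
x = vₓ t ⇒ t = 186/41.02 = 4.535 s.
Vertical velocity there: v_y = v_y0 − g t = 29.80 − 9.80 × 4.535 = −14.64 m/s.
Speed: √(vₓ² + v_y²) = √(41.02² + 14.64²) = 43.55 m/s.

43.6 m/s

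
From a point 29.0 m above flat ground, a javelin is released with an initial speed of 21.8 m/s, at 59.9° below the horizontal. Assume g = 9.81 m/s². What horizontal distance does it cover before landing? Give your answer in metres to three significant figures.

12.9 m

Horizontal component vₓ = 21.80 cos 59.9° = 10.93 m/s; vertical v_y0 = −18.86 m/s (downward).
Vertical motion (up positive, ground at y = 0): 4.905 t² − (−18.86) t − 29.0 = 0, so t = (−18.86 + √(18.86² + 2·9.81·29.0)) / 9.81 = (−18.86 + 30.41) / 9.81 = 1.177 s.
Horizontal distance: R = vₓ t = 10.93 × 1.177 = 12.87 m.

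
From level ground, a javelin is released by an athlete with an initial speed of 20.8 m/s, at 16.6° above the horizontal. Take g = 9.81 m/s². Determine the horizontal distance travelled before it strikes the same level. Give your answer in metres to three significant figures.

Resolve: vₓ = 20.80 cos 16.6° = 19.93 m/s and v_y0 = 20.80 sin 16.6° = 5.942 m/s.
Time aloft: T = 2 v_y0 / g = 2 × 5.942 / 9.81 = 1.211 s.
Horizontal distance R = vₓ T = 19.93 × 1.211 = 24.15 m.

24.1 m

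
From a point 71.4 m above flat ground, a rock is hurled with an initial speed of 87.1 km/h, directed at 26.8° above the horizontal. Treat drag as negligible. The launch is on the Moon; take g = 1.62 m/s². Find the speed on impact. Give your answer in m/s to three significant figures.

28.6 m/s

Convert: 87.1 km/h = 87.1/3.6 = 24.19 m/s.
Horizontal component vₓ = 24.19 cos 26.8° = 21.60 m/s; vertical v_y0 = 24.19 sin 26.8° = 10.91 m/s.
With up positive and y = 0 at the ground: y(t) = 71.4 + (10.91) t − 0.8100 t². Setting y = 0 and taking the positive root: t = [10.91 + √(10.91² + 2·1.62·71.4)] / 1.62 = (10.91 + 18.72) / 1.62 = 18.29 s.
Vertical velocity at impact: v_y = v_y0 − g t = 10.91 − 1.62 × 18.29 = −18.72 m/s.
Speed: |v| = √(vₓ² + v_y²) = √(21.60² + 18.72²) = 28.58 m/s.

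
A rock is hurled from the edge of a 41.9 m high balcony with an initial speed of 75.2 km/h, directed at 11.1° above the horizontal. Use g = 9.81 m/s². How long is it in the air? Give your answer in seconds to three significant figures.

Convert: 75.2 km/h = 75.2/3.6 = 20.89 m/s.
Components: vₓ = 20.89 cos 11.1° = 20.50 m/s, v_y0 = 20.89 sin 11.1° = 4.022 m/s.
Vertical motion (up positive, ground at y = 0): 4.905 t² − (4.022) t − 41.9 = 0, so t = (4.022 + √(4.022² + 2·9.81·41.9)) / 9.81 = (4.022 + 28.95) / 9.81 = 3.361 s.

3.36 s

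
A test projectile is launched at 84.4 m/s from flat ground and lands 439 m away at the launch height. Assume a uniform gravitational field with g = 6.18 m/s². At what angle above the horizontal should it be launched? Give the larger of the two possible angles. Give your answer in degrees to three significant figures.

78.8°

R = v₀² sin 2θ / g gives sin 2θ = gR/v₀² = 6.18·439/84.4² = 0.3809.
2θ = 22.39° or 180° − 22.39° = 157.6°, so θ = 11.19° or 78.81°.
The larger angle is 78.81°.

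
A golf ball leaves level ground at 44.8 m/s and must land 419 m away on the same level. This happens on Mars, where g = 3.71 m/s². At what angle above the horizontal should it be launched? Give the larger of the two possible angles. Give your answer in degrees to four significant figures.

From R = (v₀²/g) sin 2θ: sin 2θ = 3.71 × 419 / 2007.0 = 0.7745.
2θ = 50.76° or 180° − 50.76° = 129.2°, so θ = 25.38° or 64.62°.
The larger angle is 64.62°.

64.62°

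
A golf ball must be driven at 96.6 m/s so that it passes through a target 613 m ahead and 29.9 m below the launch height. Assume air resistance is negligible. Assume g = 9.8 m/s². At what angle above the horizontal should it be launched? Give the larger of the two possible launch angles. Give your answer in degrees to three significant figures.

70.4°

Trajectory: y = x tanθ − g x² (1 + tan²θ)/(2v₀²). With x = 613, y = −29.9, v₀ = 96.6, g = 9.80:
197.3 tan²θ − 613 tanθ + (167.4) = 0.
tanθ = [613 ± √(613² − 4 × 197.3 × (167.4))] / (2 × 197.3) = (613 ± 493.6) / 394.6, giving tanθ = 0.3026 or 2.804.
θ = 16.83° or 70.37°; the larger is 70.37°.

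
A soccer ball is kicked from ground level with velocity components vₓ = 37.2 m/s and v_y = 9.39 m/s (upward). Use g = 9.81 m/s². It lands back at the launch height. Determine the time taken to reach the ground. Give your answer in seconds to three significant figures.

Landing at launch height ⇒ T = 2 v_y0 / g = 2 × 9.390 / 9.81 = 1.914 s.

1.91 s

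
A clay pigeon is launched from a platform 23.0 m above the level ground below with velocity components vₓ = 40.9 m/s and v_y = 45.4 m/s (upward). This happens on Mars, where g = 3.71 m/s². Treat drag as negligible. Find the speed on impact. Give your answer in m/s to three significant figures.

With up positive and y = 0 at the ground: y(t) = 23.0 + (45.40) t − 1.855 t². Setting y = 0 and taking the positive root: t = [45.40 + √(45.40² + 2·3.71·23.0)] / 3.71 = (45.40 + 47.24) / 3.71 = 24.97 s.
Vertical velocity at impact: v_y = v_y0 − g t = 45.40 − 3.71 × 24.97 = −47.24 m/s.
Speed: |v| = √(vₓ² + v_y²) = √(40.90² + 47.24²) = 62.49 m/s.

62.5 m/s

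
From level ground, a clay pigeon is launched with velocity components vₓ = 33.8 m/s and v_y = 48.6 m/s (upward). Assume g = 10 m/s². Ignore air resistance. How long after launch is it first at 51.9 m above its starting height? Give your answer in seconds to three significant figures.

1.22 s

Require v_y0 t − ½ g t² = 51.9, i.e. 5.000 t² − 48.60 t + 51.9 = 0.
Quadratic formula: t = (48.60 ± √1324.0) / 10.0 = (48.60 ± 36.39) / 10.0 → t = 1.221 s or 8.499 s.
The first (ascending) time is 1.221 s.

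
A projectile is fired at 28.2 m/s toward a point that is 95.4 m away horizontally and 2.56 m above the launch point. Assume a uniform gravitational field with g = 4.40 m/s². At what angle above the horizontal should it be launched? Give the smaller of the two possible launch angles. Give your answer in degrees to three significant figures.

17.6°

Trajectory: y = x tanθ − g x² (1 + tan²θ)/(2v₀²). With x = 95.4, y = 2.56, v₀ = 28.2, g = 4.40:
25.18 tan²θ − 95.4 tanθ + (27.74) = 0.
tanθ = [95.4 ± √(95.4² − 4 × 25.18 × (27.74))] / (2 × 25.18) = (95.4 ± 79.42) / 50.36, giving tanθ = 0.3173 or 3.472.
θ = 17.61° or 73.93°; the smaller is 17.61°.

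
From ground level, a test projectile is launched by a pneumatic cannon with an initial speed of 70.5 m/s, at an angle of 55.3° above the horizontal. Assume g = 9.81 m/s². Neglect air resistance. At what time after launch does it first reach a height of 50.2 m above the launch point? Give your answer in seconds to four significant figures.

0.9410 s

Resolve: vₓ = 70.50 cos 55.3° = 40.13 m/s and v_y0 = 70.50 sin 55.3° = 57.96 m/s.
Height y(t) = 57.96 t − 4.905 t² = 50.2 gives 4.905 t² − 57.96 t + 50.2 = 0.
t = [57.96 ± √(57.96² − 2·9.81·50.2)] / 9.81 = (57.96 ± 48.73) / 9.81, so t = 0.9410 s or t = 10.88 s.
The first (ascending) time is 0.9410 s.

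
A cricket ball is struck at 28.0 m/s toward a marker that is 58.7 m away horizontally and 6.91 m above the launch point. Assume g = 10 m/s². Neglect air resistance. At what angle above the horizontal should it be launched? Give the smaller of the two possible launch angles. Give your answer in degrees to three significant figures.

33.0°

Trajectory: y = x tanθ − g x² (1 + tan²θ)/(2v₀²). With x = 58.7, y = 6.91, v₀ = 28.0, g = 10.0:
21.98 tan²θ − 58.7 tanθ + (28.89) = 0.
tanθ = [58.7 ± √(58.7² − 4 × 21.98 × (28.89))] / (2 × 21.98) = (58.7 ± 30.11) / 43.95, giving tanθ = 0.6505 or 2.021.
θ = 33.04° or 63.67°; the smaller is 33.04°.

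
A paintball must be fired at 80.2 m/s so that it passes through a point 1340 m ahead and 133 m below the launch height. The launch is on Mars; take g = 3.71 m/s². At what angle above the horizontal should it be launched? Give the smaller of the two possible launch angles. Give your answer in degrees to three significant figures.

Trajectory: y = x tanθ − g x² (1 + tan²θ)/(2v₀²). With x = 1340, y = −133, v₀ = 80.2, g = 3.71:
517.9 tan²θ − 1340 tanθ + (384.9) = 0.
tanθ = [1340 ± √(1340² − 4 × 517.9 × (384.9))] / (2 × 517.9) = (1340 ± 999.2) / 1036, giving tanθ = 0.3290 or 2.259.
θ = 18.21° or 66.12°; the smaller is 18.21°.

18.2°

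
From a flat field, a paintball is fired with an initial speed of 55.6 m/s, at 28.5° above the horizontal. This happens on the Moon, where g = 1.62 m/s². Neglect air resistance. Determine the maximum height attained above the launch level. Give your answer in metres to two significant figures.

Components: vₓ = 55.60 cos 28.5° = 48.86 m/s, v_y0 = 55.60 sin 28.5° = 26.53 m/s.
Peak height H = v_y0² / (2g) = 703.84 / 3.240 = 217.2 m.

220 m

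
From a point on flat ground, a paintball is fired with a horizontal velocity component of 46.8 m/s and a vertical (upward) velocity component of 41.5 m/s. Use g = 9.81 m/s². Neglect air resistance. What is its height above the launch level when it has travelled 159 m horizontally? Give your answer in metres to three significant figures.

84.4 m

Time to reach x = 159 m: t = x/vₓ = 159/46.80 = 3.397 s.
Height: y = v_y0 t − ½ g t² = 41.50 × 3.397 − 4.905 × 3.397² = 141.0 − 56.62 = 84.38 m.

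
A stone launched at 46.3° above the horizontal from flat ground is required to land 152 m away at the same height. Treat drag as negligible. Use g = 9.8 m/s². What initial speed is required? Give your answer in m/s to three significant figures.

Level-ground range: R = v₀² sin(2θ)/g, so v₀ = √(gR / sin 2θ).
v₀ = √(9.80 × 152 / sin 92.60°) = √(1490 / 0.9990) = √1491.1 = 38.62 m/s.

38.6 m/s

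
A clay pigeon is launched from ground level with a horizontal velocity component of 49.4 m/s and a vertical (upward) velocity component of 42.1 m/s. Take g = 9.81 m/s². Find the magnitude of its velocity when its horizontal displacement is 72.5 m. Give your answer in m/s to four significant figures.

Time to reach x = 72.5 m: t = x/vₓ = 72.5/49.40 = 1.468 s.
Vertical velocity there: v_y = v_y0 − g t = 42.10 − 9.81 × 1.468 = 27.70 m/s.
Speed: √(vₓ² + v_y²) = √(49.40² + 27.70²) = 56.64 m/s.

56.64 m/s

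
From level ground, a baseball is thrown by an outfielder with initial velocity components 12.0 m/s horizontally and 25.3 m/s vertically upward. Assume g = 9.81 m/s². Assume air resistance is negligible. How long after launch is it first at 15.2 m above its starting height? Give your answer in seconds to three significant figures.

0.694 s

Height y(t) = 25.30 t − 4.905 t² = 15.2 gives 4.905 t² − 25.30 t + 15.2 = 0.
t = [25.30 ± √(25.30² − 2·9.81·15.2)] / 9.81 = (25.30 ± 18.49) / 9.81, so t = 0.6942 s or t = 4.464 s.
The first (ascending) time is 0.6942 s.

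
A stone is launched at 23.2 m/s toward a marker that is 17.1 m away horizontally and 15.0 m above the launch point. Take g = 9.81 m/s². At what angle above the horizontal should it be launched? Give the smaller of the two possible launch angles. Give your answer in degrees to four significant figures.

Trajectory: y = x tanθ − g x² (1 + tan²θ)/(2v₀²). With x = 17.1, y = 15.0, v₀ = 23.2, g = 9.81:
2.665 tan²θ − 17.1 tanθ + (17.66) = 0.
tanθ = [17.1 ± √(17.1² − 4 × 2.665 × (17.66))] / (2 × 2.665) = (17.1 ± 10.20) / 5.329, giving tanθ = 1.294 or 5.123.
θ = 52.30° or 78.96°; the smaller is 52.30°.

52.30°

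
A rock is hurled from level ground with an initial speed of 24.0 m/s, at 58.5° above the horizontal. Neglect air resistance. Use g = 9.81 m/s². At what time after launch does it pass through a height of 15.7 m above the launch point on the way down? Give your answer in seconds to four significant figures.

3.159 s

Horizontal component vₓ = 24.00 cos 58.5° = 12.54 m/s; vertical v_y0 = 24.00 sin 58.5° = 20.46 m/s.
Require v_y0 t − ½ g t² = 15.7, i.e. 4.905 t² − 20.46 t + 15.7 = 0.
Quadratic formula: t = (20.46 ± √110.72) / 9.81 = (20.46 ± 10.52) / 9.81 → t = 1.013 s or 3.159 s.
The descending-branch root is 3.159 s.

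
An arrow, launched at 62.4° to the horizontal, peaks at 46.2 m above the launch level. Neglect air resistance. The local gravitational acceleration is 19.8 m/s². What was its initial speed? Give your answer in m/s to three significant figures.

48.3 m/s

At the peak v_y = 0, so v_y0 = √(2gH) = √(2 × 19.8 × 46.2) = 42.77 m/s.
v_y0 = v₀ sin θ ⇒ v₀ = 42.77 / sin 62.4° = 48.27 m/s.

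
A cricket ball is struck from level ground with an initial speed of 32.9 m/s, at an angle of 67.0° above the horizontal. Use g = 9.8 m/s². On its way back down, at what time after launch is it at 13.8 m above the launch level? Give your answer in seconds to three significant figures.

Horizontal component vₓ = 32.90 cos 67.0° = 12.86 m/s; vertical v_y0 = 32.90 sin 67.0° = 30.28 m/s.
Require v_y0 t − ½ g t² = 13.8, i.e. 4.900 t² − 30.28 t + 13.8 = 0.
Quadratic formula: t = (30.28 ± √646.68) / 9.80 = (30.28 ± 25.43) / 9.80 → t = 0.4954 s or 5.685 s.
The descending-branch root is 5.685 s.

5.69 s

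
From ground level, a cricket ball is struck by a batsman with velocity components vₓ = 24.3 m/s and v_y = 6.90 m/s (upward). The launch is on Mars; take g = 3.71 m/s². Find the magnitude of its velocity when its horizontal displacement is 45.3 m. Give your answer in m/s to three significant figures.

24.3 m/s

At x = 45.3 m, t = x/vₓ = 45.3/24.30 = 1.864 s.
Vertical velocity there: v_y = v_y0 − g t = 6.900 − 3.71 × 1.864 = −0.01617 m/s.
Speed: √(vₓ² + v_y²) = √(24.30² + 0.01617²) = 24.30 m/s.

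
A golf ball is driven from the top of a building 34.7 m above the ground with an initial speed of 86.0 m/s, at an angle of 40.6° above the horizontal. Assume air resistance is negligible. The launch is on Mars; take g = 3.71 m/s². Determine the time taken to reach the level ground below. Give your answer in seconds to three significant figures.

30.8 s

Components: vₓ = 86.00 cos 40.6° = 65.30 m/s, v_y0 = 86.00 sin 40.6° = 55.97 m/s.
Vertical motion (up positive, ground at y = 0): 1.855 t² − (55.97) t − 34.7 = 0, so t = (55.97 + √(55.97² + 2·3.71·34.7)) / 3.71 = (55.97 + 58.22) / 3.71 = 30.78 s.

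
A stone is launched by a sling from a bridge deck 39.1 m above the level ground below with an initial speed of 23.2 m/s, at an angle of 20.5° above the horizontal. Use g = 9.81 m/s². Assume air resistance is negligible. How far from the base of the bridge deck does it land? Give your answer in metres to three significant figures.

Components: vₓ = 23.20 cos 20.5° = 21.73 m/s, v_y0 = 23.20 sin 20.5° = 8.125 m/s.
The projectile lands when y = 39.1 + (8.125) t − ½·9.81·t² = 0. Positive root: t = (8.125 + √(8.125² + 2·9.81·39.1)) / 9.81 = (8.125 + 28.86) / 9.81 = 3.771 s.
Horizontal distance: R = vₓ t = 21.73 × 3.771 = 81.94 m.

81.9 m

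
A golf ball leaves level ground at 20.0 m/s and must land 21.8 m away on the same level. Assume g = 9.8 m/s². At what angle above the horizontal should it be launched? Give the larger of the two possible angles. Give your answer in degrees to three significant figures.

Level-ground range R = v₀² sin(2θ)/g ⇒ sin(2θ) = gR/v₀² = 9.80 × 21.8 / 20.0² = 0.5341.
2θ = 32.28° or 180° − 32.28° = 147.7°, so θ = 16.14° or 73.86°.
The larger angle is 73.86°.

73.9°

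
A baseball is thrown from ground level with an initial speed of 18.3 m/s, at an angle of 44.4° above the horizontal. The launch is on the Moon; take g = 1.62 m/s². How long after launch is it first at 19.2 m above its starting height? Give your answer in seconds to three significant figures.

Components: vₓ = 18.30 cos 44.4° = 13.07 m/s, v_y0 = 18.30 sin 44.4° = 12.80 m/s.
Require v_y0 t − ½ g t² = 19.2, i.e. 0.8100 t² − 12.80 t + 19.2 = 0.
Quadratic formula: t = (12.80 ± √101.73) / 1.62 = (12.80 ± 10.09) / 1.62 → t = 1.678 s or 14.13 s.
The first (ascending) time is 1.678 s.

1.68 s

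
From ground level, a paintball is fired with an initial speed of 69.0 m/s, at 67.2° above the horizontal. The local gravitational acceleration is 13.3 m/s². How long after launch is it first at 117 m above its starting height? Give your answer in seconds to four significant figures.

Resolve: vₓ = 69.00 cos 67.2° = 26.74 m/s and v_y0 = 69.00 sin 67.2° = 63.61 m/s.
Height y(t) = 63.61 t − 6.650 t² = 117 gives 6.650 t² − 63.61 t + 117 = 0.
t = [63.61 ± √(63.61² − 2·13.3·117)] / 13.3 = (63.61 ± 30.56) / 13.3, so t = 2.485 s or t = 7.080 s.
The first (ascending) time is 2.485 s.

2.485 s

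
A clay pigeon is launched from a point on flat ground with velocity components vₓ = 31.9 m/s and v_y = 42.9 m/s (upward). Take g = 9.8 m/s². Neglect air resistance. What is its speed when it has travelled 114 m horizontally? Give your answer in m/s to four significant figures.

At x = 114 m, t = x/vₓ = 114/31.90 = 3.574 s.
Vertical velocity there: v_y = v_y0 − g t = 42.90 − 9.80 × 3.574 = 7.878 m/s.
Speed: √(vₓ² + v_y²) = √(31.90² + 7.878²) = 32.86 m/s.

32.86 m/s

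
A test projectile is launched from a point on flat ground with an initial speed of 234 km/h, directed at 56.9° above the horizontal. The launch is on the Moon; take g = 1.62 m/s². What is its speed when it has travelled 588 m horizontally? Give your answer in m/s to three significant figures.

Convert: 234 km/h = 234/3.6 = 65.00 m/s.
Components: vₓ = 65.00 cos 56.9° = 35.50 m/s, v_y0 = 65.00 sin 56.9° = 54.45 m/s.
Time to reach x = 588 m: t = x/vₓ = 588/35.50 = 16.56 s.
Vertical velocity there: v_y = v_y0 − g t = 54.45 − 1.62 × 16.56 = 27.62 m/s.
Speed: √(vₓ² + v_y²) = √(35.50² + 27.62²) = 44.97 m/s.

45.0 m/s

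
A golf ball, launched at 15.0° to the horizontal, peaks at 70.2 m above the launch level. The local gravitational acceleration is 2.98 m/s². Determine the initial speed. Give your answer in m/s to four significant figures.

79.03 m/s

At the peak v_y = 0, so v_y0 = √(2gH) = √(2 × 2.98 × 70.2) = 20.45 m/s.
v_y0 = v₀ sin θ ⇒ v₀ = 20.45 / sin 15.0° = 79.03 m/s.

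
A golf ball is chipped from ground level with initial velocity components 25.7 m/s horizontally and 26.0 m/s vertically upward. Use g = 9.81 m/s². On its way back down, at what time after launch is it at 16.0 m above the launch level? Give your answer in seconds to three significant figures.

4.59 s

Require v_y0 t − ½ g t² = 16.0, i.e. 4.905 t² − 26.00 t + 16.0 = 0.
t = [26.00 ± √(26.00² − 2·9.81·16.0)] / 9.81 = (26.00 ± 19.03) / 9.81, so t = 0.7107 s or t = 4.590 s.
The descending-branch root is 4.590 s.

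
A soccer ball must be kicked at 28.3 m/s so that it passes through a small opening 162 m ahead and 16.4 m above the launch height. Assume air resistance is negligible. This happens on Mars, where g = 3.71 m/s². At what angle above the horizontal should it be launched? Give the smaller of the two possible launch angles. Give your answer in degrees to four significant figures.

Trajectory: y = x tanθ − g x² (1 + tan²θ)/(2v₀²). With x = 162, y = 16.4, v₀ = 28.3, g = 3.71:
60.79 tan²θ − 162 tanθ + (77.19) = 0.
tanθ = [162 ± √(162² − 4 × 60.79 × (77.19))] / (2 × 60.79) = (162 ± 86.47) / 121.6, giving tanθ = 0.6213 or 2.044.
θ = 31.85° or 63.93°; the smaller is 31.85°.

31.85°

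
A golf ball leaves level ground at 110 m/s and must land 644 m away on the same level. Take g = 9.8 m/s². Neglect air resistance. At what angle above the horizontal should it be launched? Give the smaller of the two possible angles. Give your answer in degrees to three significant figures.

15.7°

Level-ground range R = v₀² sin(2θ)/g ⇒ sin(2θ) = gR/v₀² = 9.80 × 644 / 110² = 0.5216.
2θ = 31.44° or 180° − 31.44° = 148.6°, so θ = 15.72° or 74.28°.
The smaller angle is 15.72°.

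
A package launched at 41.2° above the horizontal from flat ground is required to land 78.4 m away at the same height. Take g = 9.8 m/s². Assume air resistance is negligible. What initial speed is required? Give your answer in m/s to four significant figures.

Level-ground range: R = v₀² sin(2θ)/g, so v₀ = √(gR / sin 2θ).
v₀ = √(9.80 × 78.4 / sin 82.40°) = √(768.3 / 0.9912) = √775.13 = 27.84 m/s.

27.84 m/s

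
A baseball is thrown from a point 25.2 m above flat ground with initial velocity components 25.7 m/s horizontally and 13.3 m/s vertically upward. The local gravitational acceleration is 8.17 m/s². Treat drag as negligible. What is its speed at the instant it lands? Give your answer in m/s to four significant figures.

35.34 m/s

The projectile lands when y = 25.2 + (13.30) t − ½·8.17·t² = 0. Positive root: t = (13.30 + √(13.30² + 2·8.17·25.2)) / 8.17 = (13.30 + 24.26) / 8.17 = 4.598 s.
Vertical velocity at impact: v_y = v_y0 − g t = 13.30 − 8.17 × 4.598 = −24.26 m/s.
Speed: |v| = √(vₓ² + v_y²) = √(25.70² + 24.26²) = 35.34 m/s.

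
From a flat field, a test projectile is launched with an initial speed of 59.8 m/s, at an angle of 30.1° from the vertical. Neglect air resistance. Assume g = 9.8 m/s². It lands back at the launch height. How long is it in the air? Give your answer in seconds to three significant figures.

Horizontal component vₓ = 59.80 sin 30.1° = 29.99 m/s; vertical v_y0 = 59.80 cos 30.1° = 51.74 m/s.
Landing at launch height ⇒ T = 2 v_y0 / g = 2 × 51.74 / 9.80 = 10.56 s.

10.6 s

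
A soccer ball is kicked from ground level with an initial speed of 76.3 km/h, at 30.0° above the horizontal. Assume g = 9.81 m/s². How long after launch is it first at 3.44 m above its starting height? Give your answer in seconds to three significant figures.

Convert: 76.3 km/h = 76.3/3.6 = 21.19 m/s.
Horizontal component vₓ = 21.19 cos 30.0° = 18.35 m/s; vertical v_y0 = 21.19 sin 30.0° = 10.60 m/s.
Require v_y0 t − ½ g t² = 3.44, i.e. 4.905 t² − 10.60 t + 3.44 = 0.
Quadratic formula: t = (10.60 ± √44.808) / 9.81 = (10.60 ± 6.694) / 9.81 → t = 0.3979 s or 1.763 s.
The first (ascending) time is 0.3979 s.

0.398 s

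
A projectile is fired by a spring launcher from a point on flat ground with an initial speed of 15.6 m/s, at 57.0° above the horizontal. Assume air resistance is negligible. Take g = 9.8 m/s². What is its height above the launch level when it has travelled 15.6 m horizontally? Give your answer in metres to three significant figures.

7.50 m

Horizontal component vₓ = 15.60 cos 57.0° = 8.496 m/s; vertical v_y0 = 15.60 sin 57.0° = 13.08 m/s.
At x = 15.6 m, t = x/vₓ = 15.6/8.496 = 1.836 s.
Height: y = v_y0 t − ½ g t² = 13.08 × 1.836 − 4.900 × 1.836² = 24.02 − 16.52 = 7.503 m.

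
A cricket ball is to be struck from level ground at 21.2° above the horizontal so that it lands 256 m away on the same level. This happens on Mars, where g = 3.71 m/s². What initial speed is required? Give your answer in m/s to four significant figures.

37.53 m/s

From R = (v₀² / g) sin 2θ: v₀ = √(gR / sin 2θ).
v₀ = √(3.71 × 256 / sin 42.40°) = √(949.8 / 0.6743) = √1408.5 = 37.53 m/s.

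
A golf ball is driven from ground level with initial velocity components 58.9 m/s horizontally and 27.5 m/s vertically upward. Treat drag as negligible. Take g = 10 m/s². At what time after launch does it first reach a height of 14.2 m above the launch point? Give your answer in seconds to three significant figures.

Height y(t) = 27.50 t − 5.000 t² = 14.2 gives 5.000 t² − 27.50 t + 14.2 = 0.
Quadratic formula: t = (27.50 ± √472.25) / 10.0 = (27.50 ± 21.73) / 10.0 → t = 0.5769 s or 4.923 s.
The first (ascending) time is 0.5769 s.

0.577 s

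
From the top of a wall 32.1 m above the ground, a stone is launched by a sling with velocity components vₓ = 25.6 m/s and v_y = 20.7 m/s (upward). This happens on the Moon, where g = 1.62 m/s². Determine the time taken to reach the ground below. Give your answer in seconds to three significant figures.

27.0 s

The projectile lands when y = 32.1 + (20.70) t − ½·1.62·t² = 0. Positive root: t = (20.70 + √(20.70² + 2·1.62·32.1)) / 1.62 = (20.70 + 23.08) / 1.62 = 27.02 s.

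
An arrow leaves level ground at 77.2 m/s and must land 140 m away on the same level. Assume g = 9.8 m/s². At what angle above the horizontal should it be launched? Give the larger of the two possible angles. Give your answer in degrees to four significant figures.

Level-ground range R = v₀² sin(2θ)/g ⇒ sin(2θ) = gR/v₀² = 9.80 × 140 / 77.2² = 0.2302.
2θ = 13.31° or 180° − 13.31° = 166.7°, so θ = 6.655° or 83.35°.
The larger angle is 83.35°.

83.35°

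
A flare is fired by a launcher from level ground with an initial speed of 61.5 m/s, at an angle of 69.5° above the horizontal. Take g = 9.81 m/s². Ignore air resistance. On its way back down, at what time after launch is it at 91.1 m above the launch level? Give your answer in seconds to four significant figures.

9.861 s

Horizontal component vₓ = 61.50 cos 69.5° = 21.54 m/s; vertical v_y0 = 61.50 sin 69.5° = 57.61 m/s.
Require v_y0 t − ½ g t² = 91.1, i.e. 4.905 t² − 57.61 t + 91.1 = 0.
Quadratic formula: t = (57.61 ± √1531.0) / 9.81 = (57.61 ± 39.13) / 9.81 → t = 1.884 s or 9.861 s.
The descending-branch root is 9.861 s.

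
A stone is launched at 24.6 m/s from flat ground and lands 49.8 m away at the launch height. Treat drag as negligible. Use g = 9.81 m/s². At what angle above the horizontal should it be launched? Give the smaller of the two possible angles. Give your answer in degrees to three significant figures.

R = v₀² sin 2θ / g gives sin 2θ = gR/v₀² = 9.81·49.8/24.6² = 0.8073.
2θ = 53.83° or 180° − 53.83° = 126.2°, so θ = 26.92° or 63.08°.
The smaller angle is 26.92°.

26.9°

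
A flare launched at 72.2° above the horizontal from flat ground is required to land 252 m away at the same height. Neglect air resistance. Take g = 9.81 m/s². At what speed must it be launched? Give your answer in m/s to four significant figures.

65.17 m/s

On level ground R = v₀² sin 2θ / g ⇒ v₀ = √(gR / sin 2θ).
v₀ = √(9.81 × 252 / sin 144.4°) = √(2472 / 0.5821) = √4246.7 = 65.17 m/s.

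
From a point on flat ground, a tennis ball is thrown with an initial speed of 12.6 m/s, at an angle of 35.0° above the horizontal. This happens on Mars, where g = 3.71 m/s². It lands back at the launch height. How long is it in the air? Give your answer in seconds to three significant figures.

Components: vₓ = 12.60 cos 35.0° = 10.32 m/s, v_y0 = 12.60 sin 35.0° = 7.227 m/s.
It returns to y = 0 when t = 2 v_y0 / g = 2(7.227)/3.71 = 3.896 s.

3.90 s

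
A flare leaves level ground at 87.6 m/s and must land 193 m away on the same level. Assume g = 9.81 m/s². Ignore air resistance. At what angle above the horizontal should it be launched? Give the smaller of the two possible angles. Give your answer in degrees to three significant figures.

7.14°

From R = (v₀²/g) sin 2θ: sin 2θ = 9.81 × 193 / 7673.8 = 0.2467.
2θ = 14.28° or 180° − 14.28° = 165.7°, so θ = 7.142° or 82.86°.
The smaller angle is 7.142°.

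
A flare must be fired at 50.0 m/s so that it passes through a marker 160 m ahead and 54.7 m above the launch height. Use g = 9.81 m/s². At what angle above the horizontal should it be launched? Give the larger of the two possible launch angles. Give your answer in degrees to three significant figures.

Trajectory: y = x tanθ − g x² (1 + tan²θ)/(2v₀²). With x = 160, y = 54.7, v₀ = 50.0, g = 9.81:
50.23 tan²θ − 160 tanθ + (104.9) = 0.
tanθ = [160 ± √(160² − 4 × 50.23 × (104.9))] / (2 × 50.23) = (160 ± 67.23) / 100.5, giving tanθ = 0.9236 or 2.262.
θ = 42.72° or 66.15°; the larger is 66.15°.

66.2°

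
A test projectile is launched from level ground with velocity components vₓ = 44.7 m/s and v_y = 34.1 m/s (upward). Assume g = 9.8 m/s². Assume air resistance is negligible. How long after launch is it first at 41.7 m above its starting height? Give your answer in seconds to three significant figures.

Height y(t) = 34.10 t − 4.900 t² = 41.7 gives 4.900 t² − 34.10 t + 41.7 = 0.
t = [34.10 ± √(34.10² − 2·9.80·41.7)] / 9.80 = (34.10 ± 18.59) / 9.80, so t = 1.583 s or t = 5.376 s.
The first (ascending) time is 1.583 s.

1.58 s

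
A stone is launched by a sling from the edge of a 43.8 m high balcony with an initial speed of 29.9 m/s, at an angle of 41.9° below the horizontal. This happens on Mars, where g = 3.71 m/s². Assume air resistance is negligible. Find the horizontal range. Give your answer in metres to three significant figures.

Components: vₓ = 29.90 cos 41.9° = 22.25 m/s, v_y0 = −19.97 m/s (downward).
The projectile lands when y = 43.8 + (−19.97) t − ½·3.71·t² = 0. Positive root: t = (−19.97 + √(19.97² + 2·3.71·43.8)) / 3.71 = (−19.97 + 26.90) / 3.71 = 1.869 s.
Horizontal distance: R = vₓ t = 22.25 × 1.869 = 41.59 m.

41.6 m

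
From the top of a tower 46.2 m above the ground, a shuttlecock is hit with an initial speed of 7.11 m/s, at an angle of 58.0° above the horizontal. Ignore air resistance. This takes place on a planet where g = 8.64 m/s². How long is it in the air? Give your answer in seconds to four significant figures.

Horizontal component vₓ = 7.110 cos 58.0° = 3.768 m/s; vertical v_y0 = 7.110 sin 58.0° = 6.030 m/s.
With up positive and y = 0 at the ground: y(t) = 46.2 + (6.030) t − 4.320 t². Setting y = 0 and taking the positive root: t = [6.030 + √(6.030² + 2·8.64·46.2)] / 8.64 = (6.030 + 28.89) / 8.64 = 4.042 s.

4.042 s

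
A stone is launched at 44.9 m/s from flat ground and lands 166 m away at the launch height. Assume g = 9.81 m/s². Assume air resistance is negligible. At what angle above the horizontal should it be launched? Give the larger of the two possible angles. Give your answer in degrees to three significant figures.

R = v₀² sin 2θ / g gives sin 2θ = gR/v₀² = 9.81·166/44.9² = 0.8078.
2θ = 53.88° or 180° − 53.88° = 126.1°, so θ = 26.94° or 63.06°.
The larger angle is 63.06°.

63.1°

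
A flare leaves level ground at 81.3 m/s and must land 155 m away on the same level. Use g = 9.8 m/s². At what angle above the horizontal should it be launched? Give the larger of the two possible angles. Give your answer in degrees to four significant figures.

83.36°

From R = (v₀²/g) sin 2θ: sin 2θ = 9.80 × 155 / 6609.7 = 0.2298.
2θ = 13.29° or 180° − 13.29° = 166.7°, so θ = 6.643° or 83.36°.
The larger angle is 83.36°.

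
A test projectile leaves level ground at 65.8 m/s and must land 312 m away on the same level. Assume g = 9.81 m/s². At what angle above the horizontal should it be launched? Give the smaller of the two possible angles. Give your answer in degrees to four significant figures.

From R = (v₀²/g) sin 2θ: sin 2θ = 9.81 × 312 / 4329.6 = 0.7069.
2θ = 44.99° or 180° − 44.99° = 135.0°, so θ = 22.49° or 67.51°.
The smaller angle is 22.49°.

22.49°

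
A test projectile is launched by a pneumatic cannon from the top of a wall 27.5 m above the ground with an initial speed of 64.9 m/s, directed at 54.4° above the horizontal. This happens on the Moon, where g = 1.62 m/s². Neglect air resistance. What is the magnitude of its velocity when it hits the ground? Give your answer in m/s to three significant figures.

Resolve: vₓ = 64.90 cos 54.4° = 37.78 m/s and v_y0 = 64.90 sin 54.4° = 52.77 m/s.
With up positive and y = 0 at the ground: y(t) = 27.5 + (52.77) t − 0.8100 t². Setting y = 0 and taking the positive root: t = [52.77 + √(52.77² + 2·1.62·27.5)] / 1.62 = (52.77 + 53.61) / 1.62 = 65.67 s.
Vertical velocity at impact: v_y = v_y0 − g t = 52.77 − 1.62 × 65.67 = −53.61 m/s.
Speed: |v| = √(vₓ² + v_y²) = √(37.78² + 53.61²) = 65.58 m/s.

65.6 m/s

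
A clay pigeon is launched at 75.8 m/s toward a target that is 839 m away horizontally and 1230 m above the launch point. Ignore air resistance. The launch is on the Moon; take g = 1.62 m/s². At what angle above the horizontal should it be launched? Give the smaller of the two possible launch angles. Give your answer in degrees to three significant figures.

64.7°

Trajectory: y = x tanθ − g x² (1 + tan²θ)/(2v₀²). With x = 839, y = 1230, v₀ = 75.8, g = 1.62:
99.24 tan²θ − 839 tanθ + (1329) = 0.
tanθ = [839 ± √(839² − 4 × 99.24 × (1329))] / (2 × 99.24) = (839 ± 419.9) / 198.5, giving tanθ = 2.112 or 6.343.
θ = 64.66° or 81.04°; the smaller is 64.66°.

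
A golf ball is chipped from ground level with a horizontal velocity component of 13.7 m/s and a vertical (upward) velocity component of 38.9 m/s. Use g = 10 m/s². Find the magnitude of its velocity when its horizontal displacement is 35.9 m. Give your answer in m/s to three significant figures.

x = vₓ t ⇒ t = 35.9/13.70 = 2.620 s.
Vertical velocity there: v_y = v_y0 − g t = 38.90 − 10.0 × 2.620 = 12.70 m/s.
Speed: √(vₓ² + v_y²) = √(13.70² + 12.70²) = 18.68 m/s.

18.7 m/s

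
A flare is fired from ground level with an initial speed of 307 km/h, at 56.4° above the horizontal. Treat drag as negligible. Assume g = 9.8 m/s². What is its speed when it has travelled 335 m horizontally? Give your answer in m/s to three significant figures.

Convert: 307 km/h = 307/3.6 = 85.28 m/s.
Horizontal component vₓ = 85.28 cos 56.4° = 47.19 m/s; vertical v_y0 = 85.28 sin 56.4° = 71.03 m/s.
x = vₓ t ⇒ t = 335/47.19 = 7.099 s.
Vertical velocity there: v_y = v_y0 − g t = 71.03 − 9.80 × 7.099 = 1.463 m/s.
Speed: √(vₓ² + v_y²) = √(47.19² + 1.463²) = 47.21 m/s.

47.2 m/s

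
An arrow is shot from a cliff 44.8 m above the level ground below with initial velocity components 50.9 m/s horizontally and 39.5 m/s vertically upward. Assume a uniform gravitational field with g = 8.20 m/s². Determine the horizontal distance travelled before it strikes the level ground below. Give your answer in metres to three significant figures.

543 m

Vertical motion (up positive, ground at y = 0): 4.100 t² − (39.50) t − 44.8 = 0, so t = (39.50 + √(39.50² + 2·8.20·44.8)) / 8.20 = (39.50 + 47.91) / 8.20 = 10.66 s.
Horizontal distance: R = vₓ t = 50.90 × 10.66 = 542.6 m.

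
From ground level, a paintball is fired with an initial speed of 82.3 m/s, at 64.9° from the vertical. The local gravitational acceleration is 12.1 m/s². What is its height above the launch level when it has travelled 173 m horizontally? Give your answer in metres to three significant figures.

vₓ = 82.30 sin 64.9° = 74.53 m/s; v_y0 = 82.30 cos 64.9° = 34.91 m/s.
x = vₓ t ⇒ t = 173/74.53 = 2.321 s.
Height: y = v_y0 t − ½ g t² = 34.91 × 2.321 − 6.050 × 2.321² = 81.04 − 32.60 = 48.44 m.

48.4 m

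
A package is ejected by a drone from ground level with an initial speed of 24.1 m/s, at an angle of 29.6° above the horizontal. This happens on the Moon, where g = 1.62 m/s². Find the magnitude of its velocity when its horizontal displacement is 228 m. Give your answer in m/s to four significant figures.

Resolve: vₓ = 24.10 cos 29.6° = 20.95 m/s and v_y0 = 24.10 sin 29.6° = 11.90 m/s.
Time to reach x = 228 m: t = x/vₓ = 228/20.95 = 10.88 s.
Vertical velocity there: v_y = v_y0 − g t = 11.90 − 1.62 × 10.88 = −5.722 m/s.
Speed: √(vₓ² + v_y²) = √(20.95² + 5.722²) = 21.72 m/s.

21.72 m/s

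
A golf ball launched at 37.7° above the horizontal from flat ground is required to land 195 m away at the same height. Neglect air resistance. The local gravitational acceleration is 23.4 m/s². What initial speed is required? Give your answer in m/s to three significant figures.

From R = (v₀² / g) sin 2θ: v₀ = √(gR / sin 2θ).
v₀ = √(23.4 × 195 / sin 75.40°) = √(4563 / 0.9677) = √4715.3 = 68.67 m/s.

68.7 m/s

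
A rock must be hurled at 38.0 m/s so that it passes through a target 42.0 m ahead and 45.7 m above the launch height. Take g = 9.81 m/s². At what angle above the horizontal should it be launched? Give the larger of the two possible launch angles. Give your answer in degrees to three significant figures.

79.5°

Trajectory: y = x tanθ − g x² (1 + tan²θ)/(2v₀²). With x = 42.0, y = 45.7, v₀ = 38.0, g = 9.81:
5.992 tan²θ − 42.0 tanθ + (51.69) = 0.
tanθ = [42.0 ± √(42.0² − 4 × 5.992 × (51.69))] / (2 × 5.992) = (42.0 ± 22.91) / 11.98, giving tanθ = 1.593 or 5.417.
θ = 57.88° or 79.54°; the larger is 79.54°.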